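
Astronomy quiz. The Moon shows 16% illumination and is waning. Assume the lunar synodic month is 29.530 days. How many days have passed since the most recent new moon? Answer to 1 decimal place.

From f = (1 − cos θ)/2: cos θ = 1 − 2×0.16 = 0.680; arccos → 47.2°.
Waning ⇒ past full, so θ = 360° − 47.2° = 312.8°.
Age = 29.530 × 312.8°/360° ≈ 25.66 days.

25.7 days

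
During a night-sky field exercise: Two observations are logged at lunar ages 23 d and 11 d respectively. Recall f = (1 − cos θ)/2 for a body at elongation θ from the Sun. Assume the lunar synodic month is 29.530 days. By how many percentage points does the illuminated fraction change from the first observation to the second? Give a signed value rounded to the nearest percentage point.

θ₁ = 360° × 23/29.530 = 280.4°, f₁ = (1 − cos θ₁)/2 = 0.410.
θ₂ = 360° × 11/29.530 = 134.1°, f₂ = (1 − cos θ₂)/2 = 0.848.
Change = f₂ − f₁ = +0.438 → +44 percentage points.

+44 pp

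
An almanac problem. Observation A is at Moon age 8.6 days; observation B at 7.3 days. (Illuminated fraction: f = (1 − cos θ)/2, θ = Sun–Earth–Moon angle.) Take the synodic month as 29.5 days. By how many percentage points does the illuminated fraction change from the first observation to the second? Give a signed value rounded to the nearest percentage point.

-14 pp

First observation: θ = 360°·8.6/29.5 = 104.9°, so f = 0.629.
Second observation: θ = 89.1°, f = 0.492.
Δf = 0.492 − 0.629 = -0.137, i.e. -14 pp.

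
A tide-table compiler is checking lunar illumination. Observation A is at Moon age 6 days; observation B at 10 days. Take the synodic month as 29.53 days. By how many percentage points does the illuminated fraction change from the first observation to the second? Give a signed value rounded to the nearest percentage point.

θ₁ = 360° × 6/29.53 = 73.1°, f₁ = (1 − cos θ₁)/2 = 0.355.
θ₂ = 360° × 10/29.53 = 121.9°, f₂ = (1 − cos θ₂)/2 = 0.764.
Change = f₂ − f₁ = +0.409 → +41 percentage points.

+41 percentage points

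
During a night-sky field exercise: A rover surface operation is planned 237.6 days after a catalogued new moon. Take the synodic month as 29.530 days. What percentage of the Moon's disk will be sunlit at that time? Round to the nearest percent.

2%

237.6 d spans 8 complete synodic months (8 × 29.530 = 236.24 d) plus 1.36 d.
Phase angle: θ = 360°·(1.36 d)/(29.530 d) = 16.6°.
cos 16.6° = 0.958, so f = (1 − 0.958)/2 = 0.021, so 2%.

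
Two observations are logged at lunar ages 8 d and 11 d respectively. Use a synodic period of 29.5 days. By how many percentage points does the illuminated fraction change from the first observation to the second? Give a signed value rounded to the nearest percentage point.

θ₁ = 360° × 8/29.5 = 97.6°, f₁ = (1 − cos θ₁)/2 = 0.566.
θ₂ = 360° × 11/29.5 = 134.2°, f₂ = (1 − cos θ₂)/2 = 0.849.
Change = f₂ − f₁ = +0.282 → +28 percentage points.

+28 pp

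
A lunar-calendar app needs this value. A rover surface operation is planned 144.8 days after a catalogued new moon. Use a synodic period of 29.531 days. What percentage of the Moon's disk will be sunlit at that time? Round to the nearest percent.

144.8 d spans 4 complete synodic months (4 × 29.531 = 118.12 d) plus 26.68 d.
Phase angle: θ = 360°·(26.68 d)/(29.531 d) = 325.2°.
cos 325.2° = 0.821, so f = (1 − 0.821)/2 = 0.089, so 9%.

9%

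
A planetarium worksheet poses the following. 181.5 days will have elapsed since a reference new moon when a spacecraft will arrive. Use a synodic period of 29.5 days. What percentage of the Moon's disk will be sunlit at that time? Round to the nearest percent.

21%

181.5 d spans 6 complete synodic months (6 × 29.5 = 177.00 d) plus 4.50 d.
The Moon has covered 4.50/29.5 of its cycle, so θ ≈ 360° × 4.50/29.5 = 54.9°.
Illuminated fraction = (1 − cos 54.9°)/2 = (1 − 0.575)/2 ≈ 0.213, so 21%.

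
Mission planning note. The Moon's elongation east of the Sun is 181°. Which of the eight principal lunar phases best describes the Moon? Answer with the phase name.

full moon

The full moon sector spans roughly 158°–202°; 181° falls inside it.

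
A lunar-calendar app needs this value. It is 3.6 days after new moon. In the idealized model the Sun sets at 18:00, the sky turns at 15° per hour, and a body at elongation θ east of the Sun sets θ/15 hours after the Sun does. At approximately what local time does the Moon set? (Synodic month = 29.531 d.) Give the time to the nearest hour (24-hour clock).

Phase angle: θ = 360°·(3.6 d)/(29.531 d) = 43.9°.
Delay after the Sun = 43.9° / (15°/h) ≈ 2.93 h.
18:00 + 2.93 h ≈ 20:56 → 21:00 to the nearest hour.

21:00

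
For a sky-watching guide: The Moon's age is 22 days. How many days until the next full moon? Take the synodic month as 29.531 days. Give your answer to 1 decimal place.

22.3 days

Full moon is 0.5 of the way through the cycle: age 0.5 × 29.531 = 14.765 d.
This lunation's full moon (14.765 d) has passed, so add one period: 44.296 − 22 = 22.296 days.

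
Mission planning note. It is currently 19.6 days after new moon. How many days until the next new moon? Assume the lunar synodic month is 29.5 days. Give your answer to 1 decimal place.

The next new moon completes the synodic month: 29.5 − 19.6 = 9.900 days.

9.9 days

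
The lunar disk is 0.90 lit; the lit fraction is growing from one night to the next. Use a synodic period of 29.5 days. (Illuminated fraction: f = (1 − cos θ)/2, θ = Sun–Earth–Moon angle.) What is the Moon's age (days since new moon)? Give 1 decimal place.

From f = (1 − cos θ)/2: cos θ = 1 − 2×0.90 = -0.800; arccos → 143.1°.
The Moon is waxing (0°–180°), so θ = 143.1° directly.
At 360°/29.5 d per day, 143.1° corresponds to 11.73 days.

11.7 days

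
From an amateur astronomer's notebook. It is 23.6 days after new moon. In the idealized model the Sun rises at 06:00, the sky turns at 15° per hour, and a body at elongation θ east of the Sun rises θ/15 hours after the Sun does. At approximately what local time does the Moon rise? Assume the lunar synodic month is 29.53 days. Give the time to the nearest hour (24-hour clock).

The Moon has covered 23.6/29.53 of its cycle, so θ ≈ 360° × 23.6/29.53 = 287.7°.
At 15° of sky rotation per hour, 287.7° corresponds to a 19.18 h lag.
06:00 + 19.18 h ≈ 01:11 → 01:00 to the nearest hour.

01:00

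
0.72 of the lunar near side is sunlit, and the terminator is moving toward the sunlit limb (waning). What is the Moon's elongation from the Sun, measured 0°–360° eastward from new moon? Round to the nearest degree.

From f = (1 − cos θ)/2: cos θ = 1 − 2×0.72 = -0.440; arccos → 116.1°.
A waning Moon lies in 180°–360°, so θ = 360° − 116.1° = 243.9°.

244°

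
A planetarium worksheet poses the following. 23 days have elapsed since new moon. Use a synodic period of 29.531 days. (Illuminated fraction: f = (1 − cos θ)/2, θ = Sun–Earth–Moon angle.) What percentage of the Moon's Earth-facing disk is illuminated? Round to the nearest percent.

41%

Elongation θ = 360° × 23/29.531 ≈ 280.4°.
With cos θ = 0.180, the lit fraction is (1 − 0.180)/2 ≈ 0.410, so 41%.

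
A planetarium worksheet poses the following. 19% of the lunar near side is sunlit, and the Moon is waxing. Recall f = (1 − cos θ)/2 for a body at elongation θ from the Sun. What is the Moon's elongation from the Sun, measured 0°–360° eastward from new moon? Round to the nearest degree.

52°

Invert f = (1 − cos θ)/2 to get cos θ = 1 − 2(0.19) = 0.620, hence θ₀ = arccos 0.620 = 51.7°.
Before full moon the principal value applies: θ = 51.7°.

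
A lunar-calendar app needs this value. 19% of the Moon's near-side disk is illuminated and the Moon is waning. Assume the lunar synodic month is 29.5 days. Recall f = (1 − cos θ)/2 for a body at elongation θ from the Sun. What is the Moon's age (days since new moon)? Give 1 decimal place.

Invert f = (1 − cos θ)/2 to get cos θ = 1 − 2(0.19) = 0.620, hence θ₀ = arccos 0.620 = 51.7°.
A waning Moon lies in 180°–360°, so θ = 360° − 51.7° = 308.3°.
Age = 29.5 × 308.3°/360° ≈ 25.26 days.

25.3 days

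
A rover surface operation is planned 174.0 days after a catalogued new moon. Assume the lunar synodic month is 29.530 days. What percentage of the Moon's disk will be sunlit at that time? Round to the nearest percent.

11%

174.0 d spans 5 complete synodic months (5 × 29.530 = 147.65 d) plus 26.35 d.
Phase angle: θ = 360°·(26.35 d)/(29.530 d) = 321.2°.
Illuminated fraction = (1 − cos 321.2°)/2 = (1 − 0.780)/2 ≈ 0.110, so 11%.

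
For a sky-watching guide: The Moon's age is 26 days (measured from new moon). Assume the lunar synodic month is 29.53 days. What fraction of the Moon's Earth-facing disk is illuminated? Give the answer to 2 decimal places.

0.13

The Moon has covered 26/29.53 of its cycle, so θ ≈ 360° × 26/29.53 = 317.0°.
cos 317.0° = 0.731, so f = (1 − 0.731)/2 = 0.135.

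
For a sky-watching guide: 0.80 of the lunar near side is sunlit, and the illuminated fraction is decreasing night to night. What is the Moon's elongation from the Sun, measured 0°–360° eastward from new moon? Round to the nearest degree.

233°

From f = (1 − cos θ)/2: cos θ = 1 − 2×0.80 = -0.600; arccos → 126.9°.
Waning ⇒ past full, so θ = 360° − 126.9° = 233.1°.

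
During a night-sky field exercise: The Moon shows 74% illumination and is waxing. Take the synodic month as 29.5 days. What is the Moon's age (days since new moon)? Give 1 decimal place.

cos θ = 1 − 2f = -0.480, giving a principal value of 118.7°.
Before full moon the principal value applies: θ = 118.7°.
At 360°/29.5 d per day, 118.7° corresponds to 9.73 days.

9.7 days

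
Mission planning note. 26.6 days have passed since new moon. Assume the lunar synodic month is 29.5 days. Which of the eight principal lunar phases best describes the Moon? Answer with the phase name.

θ ≈ 360° × 26.6/29.5 = 325°, which falls in the waning crescent sector.

waning crescent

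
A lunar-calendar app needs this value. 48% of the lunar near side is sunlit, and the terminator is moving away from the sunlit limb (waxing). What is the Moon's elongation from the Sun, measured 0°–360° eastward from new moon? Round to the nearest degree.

From f = (1 − cos θ)/2: cos θ = 1 − 2×0.48 = 0.040; arccos → 87.7°.
Waxing ⇒ before full, so θ = 87.7°.

88°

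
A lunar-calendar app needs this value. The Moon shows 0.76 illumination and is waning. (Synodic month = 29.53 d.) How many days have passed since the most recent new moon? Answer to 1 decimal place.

19.6 days

cos θ = 1 − 2f = -0.520, giving a principal value of 121.3°.
A waning Moon lies in 180°–360°, so θ = 360° − 121.3° = 238.7°.
That fraction of the synodic month is 238.7/360 × 29.53 d ≈ 19.58 d.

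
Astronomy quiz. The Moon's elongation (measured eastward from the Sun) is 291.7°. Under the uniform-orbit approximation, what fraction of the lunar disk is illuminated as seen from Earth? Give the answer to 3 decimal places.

Half-versine of 291.7°: (1 − 0.370)/2 = 0.315.

0.315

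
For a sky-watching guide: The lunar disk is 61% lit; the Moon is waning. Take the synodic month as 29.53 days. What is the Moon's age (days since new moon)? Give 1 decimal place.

cos θ = 1 − 2f = -0.220, giving a principal value of 102.7°.
Since the Moon is past full (waning), take the reflex angle: θ = 360° − 102.7° = 257.3°.
At 360°/29.53 d per day, 257.3° corresponds to 21.11 days.

21.1 days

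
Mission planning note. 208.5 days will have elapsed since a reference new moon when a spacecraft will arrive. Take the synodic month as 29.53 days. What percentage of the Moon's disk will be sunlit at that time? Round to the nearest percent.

208.5/29.53 = 7.061 lunations, so 7 complete cycles and 1.79 d into the next.
Elongation θ = 360° × 1.79/29.53 ≈ 21.8°.
cos 21.8° = 0.928, so f = (1 − 0.928)/2 = 0.036, so 4%.

4%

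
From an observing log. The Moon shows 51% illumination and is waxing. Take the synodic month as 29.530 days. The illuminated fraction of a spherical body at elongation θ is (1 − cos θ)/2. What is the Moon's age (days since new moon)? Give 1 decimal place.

Invert f = (1 − cos θ)/2 to get cos θ = 1 − 2(0.51) = -0.020, hence θ₀ = arccos -0.020 = 91.1°.
Before full moon the principal value applies: θ = 91.1°.
That fraction of the synodic month is 91.1/360 × 29.530 d ≈ 7.48 d.

7.5 days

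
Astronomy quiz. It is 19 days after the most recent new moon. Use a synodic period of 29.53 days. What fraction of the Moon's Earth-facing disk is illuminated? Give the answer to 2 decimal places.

0.81

Phase angle: θ = 360°·(19 d)/(29.53 d) = 231.6°.
cos 231.6° = (-0.621), so f = (1 − (-0.621))/2 = 0.810.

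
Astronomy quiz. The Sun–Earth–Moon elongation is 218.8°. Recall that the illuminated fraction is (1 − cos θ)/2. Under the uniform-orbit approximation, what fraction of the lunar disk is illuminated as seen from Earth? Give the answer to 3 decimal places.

cos 218.8° = (-0.779), so f = (1 − (-0.779))/2 = 0.890.

0.890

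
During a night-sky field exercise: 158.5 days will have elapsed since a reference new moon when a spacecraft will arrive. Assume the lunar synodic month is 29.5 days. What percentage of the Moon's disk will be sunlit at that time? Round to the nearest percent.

85%

158.5 d spans 5 complete synodic months (5 × 29.5 = 147.50 d) plus 11.00 d.
The Moon has covered 11.00/29.5 of its cycle, so θ ≈ 360° × 11.00/29.5 = 134.2°.
cos 134.2° = (-0.698), so f = (1 − (-0.698))/2 = 0.849, so 85%.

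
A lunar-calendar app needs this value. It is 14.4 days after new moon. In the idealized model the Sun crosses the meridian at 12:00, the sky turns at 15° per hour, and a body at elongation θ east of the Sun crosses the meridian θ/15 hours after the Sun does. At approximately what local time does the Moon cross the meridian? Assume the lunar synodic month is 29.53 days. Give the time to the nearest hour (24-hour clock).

00:00

Elongation θ = 360° × 14.4/29.53 ≈ 175.6°.
The Moon trails the Sun by θ/15 = 175.6/15 ≈ 11.70 hours.
12:00 + 11.70 h ≈ 23:42 → 00:00 to the nearest hour.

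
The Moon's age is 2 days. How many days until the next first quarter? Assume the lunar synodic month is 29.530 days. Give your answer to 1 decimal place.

First quarter occurs at elongation 90°, i.e. at age 29.530 × 90/360 = 7.383 d.
That is 7.383 − 2 = 5.383 days ahead.

5.4 days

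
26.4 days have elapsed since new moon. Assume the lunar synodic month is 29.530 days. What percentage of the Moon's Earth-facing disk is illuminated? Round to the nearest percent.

11%

Elongation θ = 360° × 26.4/29.530 ≈ 321.8°.
With cos θ = 0.786, the lit fraction is (1 − 0.786)/2 ≈ 0.107, so 11%.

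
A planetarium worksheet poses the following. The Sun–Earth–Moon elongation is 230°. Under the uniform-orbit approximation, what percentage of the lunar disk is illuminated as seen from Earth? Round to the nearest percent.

82%

Half-versine of 230°: (1 − (-0.643))/2 = 0.821, i.e. 82%.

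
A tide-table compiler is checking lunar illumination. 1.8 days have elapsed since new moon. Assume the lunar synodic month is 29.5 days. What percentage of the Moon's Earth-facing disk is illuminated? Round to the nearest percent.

4%

The Moon has covered 1.8/29.5 of its cycle, so θ ≈ 360° × 1.8/29.5 = 22.0°.
Illuminated fraction = (1 − cos 22.0°)/2 = (1 − 0.927)/2 ≈ 0.036, so 4%.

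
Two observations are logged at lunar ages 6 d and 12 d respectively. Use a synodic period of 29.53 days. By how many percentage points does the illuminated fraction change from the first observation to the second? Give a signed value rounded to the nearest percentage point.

+56 pp

θ₁ = 360° × 6/29.53 = 73.1°, f₁ = (1 − cos θ₁)/2 = 0.355.
θ₂ = 360° × 12/29.53 = 146.3°, f₂ = (1 − cos θ₂)/2 = 0.916.
Change = f₂ − f₁ = +0.561 → +56 percentage points.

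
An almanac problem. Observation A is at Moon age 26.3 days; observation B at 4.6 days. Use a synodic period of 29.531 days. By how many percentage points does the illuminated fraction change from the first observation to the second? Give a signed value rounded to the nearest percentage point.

+11 pp

First observation: θ = 360°·26.3/29.531 = 320.6°, so f = 0.114.
Second observation: θ = 56.1°, f = 0.221.
Δf = 0.221 − 0.114 = +0.107, i.e. +11 pp.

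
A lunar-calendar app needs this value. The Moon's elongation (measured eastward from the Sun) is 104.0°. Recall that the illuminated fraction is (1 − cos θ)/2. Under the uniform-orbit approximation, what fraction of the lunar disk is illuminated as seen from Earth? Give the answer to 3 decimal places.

cos 104.0° = (-0.242), so f = (1 − (-0.242))/2 = 0.621.

0.621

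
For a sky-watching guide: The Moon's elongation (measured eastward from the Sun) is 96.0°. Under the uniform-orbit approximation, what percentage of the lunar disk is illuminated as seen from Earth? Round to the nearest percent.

cos 96.0° = (-0.105), so f = (1 − (-0.105))/2 = 0.552, i.e. 55%.

55%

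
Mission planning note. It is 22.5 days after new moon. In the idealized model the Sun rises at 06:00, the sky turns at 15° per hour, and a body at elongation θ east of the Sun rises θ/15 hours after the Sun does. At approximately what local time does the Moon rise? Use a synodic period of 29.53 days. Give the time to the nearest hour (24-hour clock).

00:00

Elongation θ = 360° × 22.5/29.53 ≈ 274.3°.
At 15° of sky rotation per hour, 274.3° corresponds to a 18.29 h lag.
06:00 + 18.29 h ≈ 00:17 → 00:00 to the nearest hour.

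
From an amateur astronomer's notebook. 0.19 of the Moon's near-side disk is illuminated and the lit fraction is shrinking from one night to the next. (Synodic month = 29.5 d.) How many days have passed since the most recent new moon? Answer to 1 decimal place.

25.3 days

cos θ = 1 − 2f = 0.620, giving a principal value of 51.7°.
Since the Moon is past full (waning), take the reflex angle: θ = 360° − 51.7° = 308.3°.
At 360°/29.5 d per day, 308.3° corresponds to 25.26 days.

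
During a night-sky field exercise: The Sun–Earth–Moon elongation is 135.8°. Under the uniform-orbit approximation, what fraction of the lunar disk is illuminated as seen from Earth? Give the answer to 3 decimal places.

0.858

f = (1 − cos 135.8°)/2 = (1 − (-0.717))/2 ≈ 0.858.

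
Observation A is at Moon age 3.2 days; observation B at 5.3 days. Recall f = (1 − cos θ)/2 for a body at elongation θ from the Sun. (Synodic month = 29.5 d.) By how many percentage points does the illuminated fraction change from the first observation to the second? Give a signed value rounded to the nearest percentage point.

θ₁ = 360° × 3.2/29.5 = 39.1°, f₁ = (1 − cos θ₁)/2 = 0.112.
θ₂ = 360° × 5.3/29.5 = 64.7°, f₂ = (1 − cos θ₂)/2 = 0.286.
Change = f₂ − f₁ = +0.174 → +17 percentage points.

+17 percentage points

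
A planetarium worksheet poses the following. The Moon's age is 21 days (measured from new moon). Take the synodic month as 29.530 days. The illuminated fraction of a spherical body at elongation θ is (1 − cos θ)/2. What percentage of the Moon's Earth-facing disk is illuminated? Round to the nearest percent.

Elongation θ = 360° × 21/29.530 ≈ 256.0°.
With cos θ = (-0.242), the lit fraction is (1 − (-0.242))/2 ≈ 0.621, so 62%.

62%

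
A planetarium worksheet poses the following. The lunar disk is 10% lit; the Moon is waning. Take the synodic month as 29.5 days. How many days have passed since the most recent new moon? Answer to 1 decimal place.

26.5 days

From f = (1 − cos θ)/2: cos θ = 1 − 2×0.10 = 0.800; arccos → 36.9°.
A waning Moon lies in 180°–360°, so θ = 360° − 36.9° = 323.1°.
That fraction of the synodic month is 323.1/360 × 29.5 d ≈ 26.48 d.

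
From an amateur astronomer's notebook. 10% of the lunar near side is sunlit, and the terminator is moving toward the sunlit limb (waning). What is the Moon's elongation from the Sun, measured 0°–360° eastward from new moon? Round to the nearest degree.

cos θ = 1 − 2f = 0.800, giving a principal value of 36.9°.
Waning ⇒ past full, so θ = 360° − 36.9° = 323.1°.

323°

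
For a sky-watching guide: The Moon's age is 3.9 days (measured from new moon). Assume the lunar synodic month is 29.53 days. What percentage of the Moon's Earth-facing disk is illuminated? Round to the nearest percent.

16%

Elongation θ = 360° × 3.9/29.53 ≈ 47.5°.
Illuminated fraction = (1 − cos 47.5°)/2 = (1 − 0.675)/2 ≈ 0.162, so 16%.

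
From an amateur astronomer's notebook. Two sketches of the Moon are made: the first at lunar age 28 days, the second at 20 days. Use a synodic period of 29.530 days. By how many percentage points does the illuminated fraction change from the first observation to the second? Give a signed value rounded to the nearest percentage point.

+69 pp

First observation: θ = 360°·28/29.530 = 341.3°, so f = 0.026.
Second observation: θ = 243.8°, f = 0.721.
Δf = 0.721 − 0.026 = +0.694, i.e. +69 pp.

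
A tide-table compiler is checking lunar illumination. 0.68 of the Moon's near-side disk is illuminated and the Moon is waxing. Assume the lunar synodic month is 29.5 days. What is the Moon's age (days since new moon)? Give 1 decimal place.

Invert f = (1 − cos θ)/2 to get cos θ = 1 − 2(0.68) = -0.360, hence θ₀ = arccos -0.360 = 111.1°.
Waxing ⇒ before full, so θ = 111.1°.
Age = 29.5 × 111.1°/360° ≈ 9.10 days.

9.1 days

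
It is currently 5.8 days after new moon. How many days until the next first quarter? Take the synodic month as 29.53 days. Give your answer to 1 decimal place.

First quarter is 0.25 of the way through the cycle: age 0.25 × 29.53 = 7.383 d.
So 1.583 days remain (7.383 − 5.8).

1.6 days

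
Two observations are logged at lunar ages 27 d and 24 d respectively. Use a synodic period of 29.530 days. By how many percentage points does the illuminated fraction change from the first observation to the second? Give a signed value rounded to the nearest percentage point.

+24 percentage points

First observation: θ = 360°·27/29.530 = 329.2°, so f = 0.071.
Second observation: θ = 292.6°, f = 0.308.
Δf = 0.308 − 0.071 = +0.237, i.e. +24 pp.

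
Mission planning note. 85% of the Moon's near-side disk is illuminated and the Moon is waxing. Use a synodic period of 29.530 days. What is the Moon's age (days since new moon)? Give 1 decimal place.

11.0 days

Invert f = (1 − cos θ)/2 to get cos θ = 1 − 2(0.85) = -0.700, hence θ₀ = arccos -0.700 = 134.4°.
Before full moon the principal value applies: θ = 134.4°.
Age = 29.530 × 134.4°/360° ≈ 11.03 days.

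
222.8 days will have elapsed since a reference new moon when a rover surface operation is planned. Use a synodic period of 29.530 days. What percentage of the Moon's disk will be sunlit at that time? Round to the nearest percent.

98%

222.8/29.530 = 7.545 lunations, so 7 complete cycles and 16.09 d into the next.
Elongation θ = 360° × 16.09/29.530 ≈ 196.2°.
With cos θ = (-0.961), the lit fraction is (1 − (-0.961))/2 ≈ 0.980, so 98%.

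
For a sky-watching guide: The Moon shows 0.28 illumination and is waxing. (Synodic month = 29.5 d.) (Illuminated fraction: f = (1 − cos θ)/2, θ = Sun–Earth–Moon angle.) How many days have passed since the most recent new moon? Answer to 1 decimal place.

5.2 days

Invert f = (1 − cos θ)/2 to get cos θ = 1 − 2(0.28) = 0.440, hence θ₀ = arccos 0.440 = 63.9°.
Waxing ⇒ before full, so θ = 63.9°.
That fraction of the synodic month is 63.9/360 × 29.5 d ≈ 5.24 d.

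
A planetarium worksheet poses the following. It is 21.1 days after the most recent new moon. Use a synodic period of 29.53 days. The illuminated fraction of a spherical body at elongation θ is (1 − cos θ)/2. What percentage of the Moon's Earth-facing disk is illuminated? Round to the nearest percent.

Elongation θ = 360° × 21.1/29.53 ≈ 257.2°.
Illuminated fraction = (1 − cos 257.2°)/2 = (1 − (-0.221))/2 ≈ 0.611, so 61%.

61%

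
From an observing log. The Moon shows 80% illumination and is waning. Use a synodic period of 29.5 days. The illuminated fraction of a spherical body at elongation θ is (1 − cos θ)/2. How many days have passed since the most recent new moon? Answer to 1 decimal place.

From f = (1 − cos θ)/2: cos θ = 1 − 2×0.80 = -0.600; arccos → 126.9°.
Since the Moon is past full (waning), take the reflex angle: θ = 360° − 126.9° = 233.1°.
Age = 29.5 × 233.1°/360° ≈ 19.10 days.

19.1 days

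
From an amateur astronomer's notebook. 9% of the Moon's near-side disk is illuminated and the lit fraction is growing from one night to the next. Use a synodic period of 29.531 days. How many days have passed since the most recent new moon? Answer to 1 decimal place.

2.9 days

cos θ = 1 − 2f = 0.820, giving a principal value of 34.9°.
Waxing ⇒ before full, so θ = 34.9°.
Age = 29.531 × 34.9°/360° ≈ 2.86 days.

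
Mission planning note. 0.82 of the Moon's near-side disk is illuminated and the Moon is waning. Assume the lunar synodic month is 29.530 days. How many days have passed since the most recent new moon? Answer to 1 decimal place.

From f = (1 − cos θ)/2: cos θ = 1 − 2×0.82 = -0.640; arccos → 129.8°.
A waning Moon lies in 180°–360°, so θ = 360° − 129.8° = 230.2°.
At 360°/29.530 d per day, 230.2° corresponds to 18.88 days.

18.9 days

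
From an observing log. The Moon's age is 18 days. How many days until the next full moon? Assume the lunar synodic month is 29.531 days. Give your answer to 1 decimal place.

26.3 days

Full moon occurs at elongation 180°, i.e. at age 29.531 × 180/360 = 14.765 d.
Already past this cycle's full moon; the next is at 14.765 + 29.531 = 44.296 d, so 44.296 − 18 = 26.296 days.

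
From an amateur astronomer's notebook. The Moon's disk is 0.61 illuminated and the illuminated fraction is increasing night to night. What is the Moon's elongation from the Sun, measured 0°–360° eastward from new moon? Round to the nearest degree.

cos θ = 1 − 2f = -0.220, giving a principal value of 102.7°.
Before full moon the principal value applies: θ = 102.7°.

103°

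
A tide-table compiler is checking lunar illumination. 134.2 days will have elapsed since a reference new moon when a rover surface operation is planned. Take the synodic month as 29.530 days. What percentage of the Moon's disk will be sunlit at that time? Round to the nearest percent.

Reduce mod P: 134.2 − 4×29.530 = 16.08 d into the current lunation.
Elongation θ = 360° × 16.08/29.530 ≈ 196.0°.
cos 196.0° = (-0.961), so f = (1 − (-0.961))/2 = 0.981, so 98%.

98%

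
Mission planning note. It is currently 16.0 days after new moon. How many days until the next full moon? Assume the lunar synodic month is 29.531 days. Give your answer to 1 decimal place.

Full moon is 0.5 of the way through the cycle: age 0.5 × 29.531 = 14.765 d.
This lunation's full moon (14.765 d) has passed, so add one period: 44.296 − 16.0 = 28.296 days.

28.3 days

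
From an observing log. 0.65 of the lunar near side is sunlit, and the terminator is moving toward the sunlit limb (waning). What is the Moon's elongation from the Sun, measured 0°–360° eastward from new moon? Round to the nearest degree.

253°

Invert f = (1 − cos θ)/2 to get cos θ = 1 − 2(0.65) = -0.300, hence θ₀ = arccos -0.300 = 107.5°.
Waning ⇒ past full, so θ = 360° − 107.5° = 252.5°.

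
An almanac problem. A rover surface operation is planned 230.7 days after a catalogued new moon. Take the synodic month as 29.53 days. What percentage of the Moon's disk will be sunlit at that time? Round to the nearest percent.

230.7 d spans 7 complete synodic months (7 × 29.53 = 206.71 d) plus 23.99 d.
The Moon has covered 23.99/29.53 of its cycle, so θ ≈ 360° × 23.99/29.53 = 292.5°.
With cos θ = 0.382, the lit fraction is (1 − 0.382)/2 ≈ 0.309, so 31%.

31%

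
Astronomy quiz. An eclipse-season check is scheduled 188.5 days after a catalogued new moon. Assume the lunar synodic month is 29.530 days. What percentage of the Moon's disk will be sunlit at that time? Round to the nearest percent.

188.5 d spans 6 complete synodic months (6 × 29.530 = 177.18 d) plus 11.32 d.
Elongation θ = 360° × 11.32/29.530 ≈ 138.0°.
Illuminated fraction = (1 − cos 138.0°)/2 = (1 − (-0.743))/2 ≈ 0.872, so 87%.

87%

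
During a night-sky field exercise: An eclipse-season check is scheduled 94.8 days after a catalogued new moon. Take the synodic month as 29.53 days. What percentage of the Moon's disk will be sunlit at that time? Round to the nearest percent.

38%

94.8/29.53 = 3.210 lunations, so 3 complete cycles and 6.21 d into the next.
The Moon has covered 6.21/29.53 of its cycle, so θ ≈ 360° × 6.21/29.53 = 75.7°.
Illuminated fraction = (1 − cos 75.7°)/2 = (1 − 0.247)/2 ≈ 0.377, so 38%.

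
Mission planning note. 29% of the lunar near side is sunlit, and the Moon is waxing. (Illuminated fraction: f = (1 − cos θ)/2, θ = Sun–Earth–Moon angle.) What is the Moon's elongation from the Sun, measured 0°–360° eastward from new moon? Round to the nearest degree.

65°

From f = (1 − cos θ)/2: cos θ = 1 − 2×0.29 = 0.420; arccos → 65.2°.
The Moon is waxing (0°–180°), so θ = 65.2° directly.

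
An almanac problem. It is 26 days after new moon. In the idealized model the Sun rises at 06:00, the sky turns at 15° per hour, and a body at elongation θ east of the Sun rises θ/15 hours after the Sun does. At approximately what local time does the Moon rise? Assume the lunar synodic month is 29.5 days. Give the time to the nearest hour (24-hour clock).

Elongation θ = 360° × 26/29.5 ≈ 317.3°.
At 15° of sky rotation per hour, 317.3° corresponds to a 21.15 h lag.
06:00 + 21.15 h ≈ 03:09 → 03:00 to the nearest hour.

03:00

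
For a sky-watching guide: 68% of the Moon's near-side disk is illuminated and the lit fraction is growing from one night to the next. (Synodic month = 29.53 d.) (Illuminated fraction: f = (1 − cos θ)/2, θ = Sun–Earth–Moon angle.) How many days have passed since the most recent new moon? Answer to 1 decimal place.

From f = (1 − cos θ)/2: cos θ = 1 − 2×0.68 = -0.360; arccos → 111.1°.
Before full moon the principal value applies: θ = 111.1°.
At 360°/29.53 d per day, 111.1° corresponds to 9.11 days.

9.1 days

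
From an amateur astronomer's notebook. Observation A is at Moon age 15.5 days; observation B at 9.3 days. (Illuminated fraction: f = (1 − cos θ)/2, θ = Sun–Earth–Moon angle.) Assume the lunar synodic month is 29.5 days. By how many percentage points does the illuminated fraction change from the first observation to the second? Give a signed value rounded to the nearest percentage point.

-29 percentage points

θ₁ = 360° × 15.5/29.5 = 189.2°, f₁ = (1 − cos θ₁)/2 = 0.994.
θ₂ = 360° × 9.3/29.5 = 113.5°, f₂ = (1 − cos θ₂)/2 = 0.699.
Change = f₂ − f₁ = -0.294 → -29 percentage points.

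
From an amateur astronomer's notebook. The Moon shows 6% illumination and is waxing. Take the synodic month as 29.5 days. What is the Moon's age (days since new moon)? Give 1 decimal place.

2.3 days

Invert f = (1 − cos θ)/2 to get cos θ = 1 − 2(0.06) = 0.880, hence θ₀ = arccos 0.880 = 28.4°.
Before full moon the principal value applies: θ = 28.4°.
Age = 29.5 × 28.4°/360° ≈ 2.32 days.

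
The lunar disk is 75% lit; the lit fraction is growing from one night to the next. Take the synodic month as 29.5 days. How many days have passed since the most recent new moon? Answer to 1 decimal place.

9.8 days

From f = (1 − cos θ)/2: cos θ = 1 − 2×0.75 = -0.500; arccos → 120.0°.
Before full moon the principal value applies: θ = 120.0°.
That fraction of the synodic month is 120.0/360 × 29.5 d ≈ 9.83 d.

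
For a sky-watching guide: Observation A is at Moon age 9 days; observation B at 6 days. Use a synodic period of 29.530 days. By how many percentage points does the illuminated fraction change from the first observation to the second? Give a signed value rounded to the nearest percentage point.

First observation: θ = 360°·9/29.530 = 109.7°, so f = 0.669.
Second observation: θ = 73.1°, f = 0.355.
Δf = 0.355 − 0.669 = -0.314, i.e. -31 pp.

-31 percentage points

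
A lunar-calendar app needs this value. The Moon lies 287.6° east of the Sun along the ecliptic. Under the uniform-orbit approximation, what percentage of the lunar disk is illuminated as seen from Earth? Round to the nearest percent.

35%

Half-versine of 287.6°: (1 − 0.302)/2 = 0.349, i.e. 35%.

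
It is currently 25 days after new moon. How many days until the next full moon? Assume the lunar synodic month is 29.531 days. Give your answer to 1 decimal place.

19.3 days

Full moon is 0.5 of the way through the cycle: age 0.5 × 29.531 = 14.765 d.
This lunation's full moon (14.765 d) has passed, so add one period: 44.296 − 25 = 19.296 days.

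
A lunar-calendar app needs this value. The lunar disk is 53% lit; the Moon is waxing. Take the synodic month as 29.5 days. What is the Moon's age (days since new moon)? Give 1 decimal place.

7.7 days

Invert f = (1 − cos θ)/2 to get cos θ = 1 − 2(0.53) = -0.060, hence θ₀ = arccos -0.060 = 93.4°.
Waxing ⇒ before full, so θ = 93.4°.
At 360°/29.5 d per day, 93.4° corresponds to 7.66 days.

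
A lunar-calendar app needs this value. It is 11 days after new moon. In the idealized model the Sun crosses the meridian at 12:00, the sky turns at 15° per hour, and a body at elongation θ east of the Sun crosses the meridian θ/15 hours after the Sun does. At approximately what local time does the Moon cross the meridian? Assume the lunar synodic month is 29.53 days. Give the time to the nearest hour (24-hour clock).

The Moon has covered 11/29.53 of its cycle, so θ ≈ 360° × 11/29.53 = 134.1°.
The Moon trails the Sun by θ/15 = 134.1/15 ≈ 8.94 hours.
12:00 + 8.94 h ≈ 20:56 → 21:00 to the nearest hour.

21:00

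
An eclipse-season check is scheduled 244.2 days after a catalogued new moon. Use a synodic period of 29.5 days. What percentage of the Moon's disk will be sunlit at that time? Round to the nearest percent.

59%

Reduce mod P: 244.2 − 8×29.5 = 8.20 d into the current lunation.
Phase angle: θ = 360°·(8.20 d)/(29.5 d) = 100.1°.
Illuminated fraction = (1 − cos 100.1°)/2 = (1 − (-0.175))/2 ≈ 0.587, so 59%.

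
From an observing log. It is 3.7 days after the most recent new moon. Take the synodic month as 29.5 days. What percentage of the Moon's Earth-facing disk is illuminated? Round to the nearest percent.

15%

The Moon has covered 3.7/29.5 of its cycle, so θ ≈ 360° × 3.7/29.5 = 45.2°.
Illuminated fraction = (1 − cos 45.2°)/2 = (1 − 0.705)/2 ≈ 0.147, so 15%.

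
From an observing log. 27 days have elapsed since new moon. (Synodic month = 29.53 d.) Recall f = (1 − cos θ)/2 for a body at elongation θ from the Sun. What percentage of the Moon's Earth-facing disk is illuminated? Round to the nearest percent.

7%

Phase angle: θ = 360°·(27 d)/(29.53 d) = 329.2°.
With cos θ = 0.859, the lit fraction is (1 − 0.859)/2 ≈ 0.071, so 7%.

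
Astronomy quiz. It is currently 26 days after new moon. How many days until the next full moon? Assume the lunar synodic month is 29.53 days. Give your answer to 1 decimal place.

Full moon is 0.5 of the way through the cycle: age 0.5 × 29.53 = 14.765 d.
This lunation's full moon (14.765 d) has passed, so add one period: 44.295 − 26 = 18.295 days.

18.3 days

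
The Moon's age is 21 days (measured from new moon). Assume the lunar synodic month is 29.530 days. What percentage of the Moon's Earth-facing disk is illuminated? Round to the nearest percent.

Phase angle: θ = 360°·(21 d)/(29.530 d) = 256.0°.
Illuminated fraction = (1 − cos 256.0°)/2 = (1 − (-0.242))/2 ≈ 0.621, so 62%.

62%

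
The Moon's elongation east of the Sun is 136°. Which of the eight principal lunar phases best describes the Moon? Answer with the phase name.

136° lies in the waxing gibbous sector of the 8-phase cycle.

waxing gibbous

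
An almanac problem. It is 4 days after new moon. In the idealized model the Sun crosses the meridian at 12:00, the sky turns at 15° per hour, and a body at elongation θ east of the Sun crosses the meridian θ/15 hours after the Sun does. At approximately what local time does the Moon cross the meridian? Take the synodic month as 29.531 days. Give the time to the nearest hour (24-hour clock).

15:00

Phase angle: θ = 360°·(4 d)/(29.531 d) = 48.8°.
The Moon trails the Sun by θ/15 = 48.8/15 ≈ 3.25 hours.
12:00 + 3.25 h ≈ 15:15 → 15:00 to the nearest hour.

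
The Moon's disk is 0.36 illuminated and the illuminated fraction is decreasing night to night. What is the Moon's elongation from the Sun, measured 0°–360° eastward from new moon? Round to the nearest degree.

cos θ = 1 − 2f = 0.280, giving a principal value of 73.7°.
Waning ⇒ past full, so θ = 360° − 73.7° = 286.3°.

286°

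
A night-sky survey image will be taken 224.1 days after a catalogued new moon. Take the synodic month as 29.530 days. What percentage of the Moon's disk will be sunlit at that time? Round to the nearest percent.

Reduce mod P: 224.1 − 7×29.530 = 17.39 d into the current lunation.
Phase angle: θ = 360°·(17.39 d)/(29.530 d) = 212.0°.
With cos θ = (-0.848), the lit fraction is (1 − (-0.848))/2 ≈ 0.924, so 92%.

92%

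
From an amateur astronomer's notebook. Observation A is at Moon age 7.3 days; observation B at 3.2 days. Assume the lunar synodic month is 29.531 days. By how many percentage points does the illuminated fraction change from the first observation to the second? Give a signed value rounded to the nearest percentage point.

θ₁ = 360° × 7.3/29.531 = 89.0°, f₁ = (1 − cos θ₁)/2 = 0.491.
θ₂ = 360° × 3.2/29.531 = 39.0°, f₂ = (1 − cos θ₂)/2 = 0.111.
Change = f₂ − f₁ = -0.380 → -38 percentage points.

-38 percentage points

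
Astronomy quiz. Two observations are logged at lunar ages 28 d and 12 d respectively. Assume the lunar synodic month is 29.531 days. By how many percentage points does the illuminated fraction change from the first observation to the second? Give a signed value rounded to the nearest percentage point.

+89 percentage points

θ₁ = 360° × 28/29.531 = 341.3°, f₁ = (1 − cos θ₁)/2 = 0.026.
θ₂ = 360° × 12/29.531 = 146.3°, f₂ = (1 − cos θ₂)/2 = 0.916.
Change = f₂ − f₁ = +0.890 → +89 percentage points.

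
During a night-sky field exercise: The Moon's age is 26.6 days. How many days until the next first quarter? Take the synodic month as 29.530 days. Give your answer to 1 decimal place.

First quarter is 0.25 of the way through the cycle: age 0.25 × 29.530 = 7.383 d.
Already past this cycle's first quarter; the next is at 7.383 + 29.530 = 36.913 d, so 36.913 − 26.6 = 10.312 days.

10.3 days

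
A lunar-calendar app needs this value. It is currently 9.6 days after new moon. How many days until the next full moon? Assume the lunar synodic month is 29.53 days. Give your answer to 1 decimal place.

Full moon is 0.5 of the way through the cycle: age 0.5 × 29.53 = 14.765 d.
That is 14.765 − 9.6 = 5.165 days ahead.

5.2 days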